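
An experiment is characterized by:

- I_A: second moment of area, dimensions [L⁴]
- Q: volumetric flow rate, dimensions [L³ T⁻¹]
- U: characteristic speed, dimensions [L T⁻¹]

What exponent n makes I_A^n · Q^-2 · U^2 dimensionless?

1

Balance the L exponent: (4)·n from I_A, plus −2·(3) + 2·(1) = -4 from the rest, must sum to zero.
4n − 4 = 0, so n = 1.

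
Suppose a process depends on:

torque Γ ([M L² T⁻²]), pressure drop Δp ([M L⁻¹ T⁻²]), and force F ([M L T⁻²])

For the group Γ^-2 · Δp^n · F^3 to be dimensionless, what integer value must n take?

-1

Balance the M exponent: (1)·n from Δp, plus −2·(1) + 3·(1) = 1 from the rest, must sum to zero.
n + 1 = 0, so n = -1.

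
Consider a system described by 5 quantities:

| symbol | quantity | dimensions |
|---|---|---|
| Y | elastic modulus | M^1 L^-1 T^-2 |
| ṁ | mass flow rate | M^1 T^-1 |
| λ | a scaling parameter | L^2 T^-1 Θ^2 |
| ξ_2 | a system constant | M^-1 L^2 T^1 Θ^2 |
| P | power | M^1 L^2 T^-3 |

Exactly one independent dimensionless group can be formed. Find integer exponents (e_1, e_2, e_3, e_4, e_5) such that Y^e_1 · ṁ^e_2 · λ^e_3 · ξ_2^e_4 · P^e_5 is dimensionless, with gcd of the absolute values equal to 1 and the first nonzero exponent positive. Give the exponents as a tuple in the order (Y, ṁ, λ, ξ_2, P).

(2, 1, -4, 4, 1)

M: e_1·(1) + e_2·(1) + e_3·(0) + e_4·(-1) + e_5·(1) = 0
L: e_1·(-1) + e_2·(0) + e_3·(2) + e_4·(2) + e_5·(2) = 0
T: e_1·(-2) + e_2·(-1) + e_3·(-1) + e_4·(1) + e_5·(-3) = 0
Θ: e_1·(0) + e_2·(0) + e_3·(2) + e_4·(2) + e_5·(0) = 0
Solving this homogeneous linear system for the smallest-integer solution (first nonzero entry positive) gives (2, 1, -4, 4, 1).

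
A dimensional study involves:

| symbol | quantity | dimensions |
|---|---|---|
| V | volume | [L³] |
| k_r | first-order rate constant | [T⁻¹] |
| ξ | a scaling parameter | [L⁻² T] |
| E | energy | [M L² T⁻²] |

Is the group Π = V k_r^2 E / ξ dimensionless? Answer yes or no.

no

Sum the exponent of each base dimension across the product:
  M: [V]_M + 2·[k_r]_M − [ξ]_M + [E]_M = (0) + 2·(0) − (0) + (1) = 1
  L: [V]_L + 2·[k_r]_L − [ξ]_L + [E]_L = (3) + 2·(0) − (-2) + (2) = 7
  T: [V]_T + 2·[k_r]_T − [ξ]_T + [E]_T = (0) + 2·(-1) − (1) + (-2) = -5
Net dimensions [M L⁷ T⁻⁵] ≠ [1] — not dimensionless.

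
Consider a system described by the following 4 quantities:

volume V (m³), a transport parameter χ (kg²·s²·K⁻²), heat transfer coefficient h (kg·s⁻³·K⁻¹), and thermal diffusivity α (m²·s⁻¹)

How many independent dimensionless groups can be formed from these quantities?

1

There are 4 variables and 4 base dimensions (M, L, T, Θ).
The dimension matrix has rank 3 (less than 4: the dimension vectors are linearly dependent).
Independent dimensionless groups: 4 − 3 = 1.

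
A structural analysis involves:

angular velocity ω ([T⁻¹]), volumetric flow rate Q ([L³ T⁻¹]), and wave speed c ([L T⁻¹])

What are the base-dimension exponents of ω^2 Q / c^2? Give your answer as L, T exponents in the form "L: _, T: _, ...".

L: 1, T: -1

Collect each base-dimension exponent across the product:
  L: 2·(0) + (3) − 2·(1) = 1
  T: 2·(-1) + (-1) − 2·(-1) = -1
So the dimensions are [L T⁻¹].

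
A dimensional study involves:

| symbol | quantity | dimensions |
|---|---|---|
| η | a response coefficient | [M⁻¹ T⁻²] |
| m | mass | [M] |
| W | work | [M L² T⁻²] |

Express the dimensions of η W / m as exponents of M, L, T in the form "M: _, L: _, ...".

Collect each base-dimension exponent across the product:
  M: (-1) − (1) + (1) = -1
  L: (0) − (0) + (2) = 2
  T: (-2) − (0) + (-2) = -4
So the dimensions are [M⁻¹ L² T⁻⁴].

M: -1, L: 2, T: -4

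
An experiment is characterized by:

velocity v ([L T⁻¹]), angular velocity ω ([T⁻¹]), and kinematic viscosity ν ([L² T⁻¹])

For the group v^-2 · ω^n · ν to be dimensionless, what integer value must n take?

Balance the T exponent: (-1)·n from ω, plus −2·(-1) + (-1) = 1 from the rest, must sum to zero.
−n + 1 = 0, so n = 1.

1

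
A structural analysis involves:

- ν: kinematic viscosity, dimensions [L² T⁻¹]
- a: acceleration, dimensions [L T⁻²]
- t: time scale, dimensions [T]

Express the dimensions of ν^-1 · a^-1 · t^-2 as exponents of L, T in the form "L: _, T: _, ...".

L: -3, T: 1

Collect each base-dimension exponent across the product:
  L: −(2) − (1) − 2·(0) = -3
  T: −(-1) − (-2) − 2·(1) = 1
So the dimensions are [L⁻³ T].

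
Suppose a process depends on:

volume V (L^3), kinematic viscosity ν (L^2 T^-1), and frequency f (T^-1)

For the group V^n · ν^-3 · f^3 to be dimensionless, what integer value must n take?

Balance the L exponent: (3)·n from V, plus −3·(2) + 3·(0) = -6 from the rest, must sum to zero.
3n − 6 = 0, so n = 2.

2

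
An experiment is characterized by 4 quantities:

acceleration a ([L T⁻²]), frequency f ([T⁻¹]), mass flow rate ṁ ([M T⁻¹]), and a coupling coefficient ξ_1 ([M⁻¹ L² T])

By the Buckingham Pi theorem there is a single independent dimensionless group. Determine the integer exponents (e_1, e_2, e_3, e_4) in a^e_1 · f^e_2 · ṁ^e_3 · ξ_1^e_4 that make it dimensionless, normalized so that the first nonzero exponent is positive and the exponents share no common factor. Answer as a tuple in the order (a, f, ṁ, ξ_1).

M: e_1·(0) + e_2·(0) + e_3·(1) + e_4·(-1) = 0
L: e_1·(1) + e_2·(0) + e_3·(0) + e_4·(2) = 0
T: e_1·(-2) + e_2·(-1) + e_3·(-1) + e_4·(1) = 0
Solving this homogeneous linear system for the smallest-integer solution (first nonzero entry positive) gives (2, -4, -1, -1).

(2, -4, -1, -1)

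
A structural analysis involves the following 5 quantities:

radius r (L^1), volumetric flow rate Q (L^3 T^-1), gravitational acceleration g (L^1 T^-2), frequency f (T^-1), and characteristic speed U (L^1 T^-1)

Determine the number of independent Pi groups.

There are 5 variables and 2 base dimensions (L, T).
The dimension matrix has rank 2.
Independent dimensionless groups: 5 − 2 = 3.

3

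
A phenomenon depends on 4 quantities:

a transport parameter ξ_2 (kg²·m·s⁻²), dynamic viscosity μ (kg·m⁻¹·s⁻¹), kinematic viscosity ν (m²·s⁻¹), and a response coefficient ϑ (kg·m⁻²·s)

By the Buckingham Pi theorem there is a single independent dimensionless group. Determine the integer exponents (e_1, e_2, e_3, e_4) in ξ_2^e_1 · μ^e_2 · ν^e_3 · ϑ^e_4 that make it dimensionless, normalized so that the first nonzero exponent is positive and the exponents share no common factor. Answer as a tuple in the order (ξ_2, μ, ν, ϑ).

M: e_1·(2) + e_2·(1) + e_3·(0) + e_4·(1) = 0
L: e_1·(1) + e_2·(-1) + e_3·(2) + e_4·(-2) = 0
T: e_1·(-2) + e_2·(-1) + e_3·(-1) + e_4·(1) = 0
Solving this homogeneous linear system for the smallest-integer solution (first nonzero entry positive) gives (1, -1, -2, -1).

(1, -1, -2, -1)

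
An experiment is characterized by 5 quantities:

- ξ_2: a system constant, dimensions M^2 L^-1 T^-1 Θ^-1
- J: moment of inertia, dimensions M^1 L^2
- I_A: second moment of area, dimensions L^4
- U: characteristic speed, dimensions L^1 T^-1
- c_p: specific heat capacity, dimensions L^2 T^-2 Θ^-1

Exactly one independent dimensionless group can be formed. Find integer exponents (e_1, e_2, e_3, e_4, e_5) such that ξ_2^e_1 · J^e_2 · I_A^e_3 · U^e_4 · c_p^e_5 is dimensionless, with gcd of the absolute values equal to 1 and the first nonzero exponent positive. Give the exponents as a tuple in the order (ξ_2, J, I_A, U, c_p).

(2, -4, 3, 2, -2)

M: e_1·(2) + e_2·(1) + e_3·(0) + e_4·(0) + e_5·(0) = 0
L: e_1·(-1) + e_2·(2) + e_3·(4) + e_4·(1) + e_5·(2) = 0
T: e_1·(-1) + e_2·(0) + e_3·(0) + e_4·(-1) + e_5·(-2) = 0
Θ: e_1·(-1) + e_2·(0) + e_3·(0) + e_4·(0) + e_5·(-1) = 0
Solving this homogeneous linear system for the smallest-integer solution (first nonzero entry positive) gives (2, -4, 3, 2, -2).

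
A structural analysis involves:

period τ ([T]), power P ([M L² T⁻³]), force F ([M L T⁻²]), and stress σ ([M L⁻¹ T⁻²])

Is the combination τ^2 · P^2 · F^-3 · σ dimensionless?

Sum the exponent of each base dimension across the product:
  M: 2·[τ]_M + 2·[P]_M − 3·[F]_M + [σ]_M = 2·(0) + 2·(1) − 3·(1) + (1) = 0
  L: 2·[τ]_L + 2·[P]_L − 3·[F]_L + [σ]_L = 2·(0) + 2·(2) − 3·(1) + (-1) = 0
  T: 2·[τ]_T + 2·[P]_T − 3·[F]_T + [σ]_T = 2·(1) + 2·(-3) − 3·(-2) + (-2) = 0
All base exponents vanish — dimensionless.

yes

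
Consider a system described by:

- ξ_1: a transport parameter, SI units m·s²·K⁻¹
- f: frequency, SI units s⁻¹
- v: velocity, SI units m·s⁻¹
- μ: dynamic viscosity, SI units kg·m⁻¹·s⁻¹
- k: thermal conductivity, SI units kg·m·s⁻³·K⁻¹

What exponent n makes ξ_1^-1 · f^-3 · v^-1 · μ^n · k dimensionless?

Balance the M exponent: (1)·n from μ, plus −(0) − 3·(0) − (0) + (1) = 1 from the rest, must sum to zero.
n + 1 = 0, so n = -1.

-1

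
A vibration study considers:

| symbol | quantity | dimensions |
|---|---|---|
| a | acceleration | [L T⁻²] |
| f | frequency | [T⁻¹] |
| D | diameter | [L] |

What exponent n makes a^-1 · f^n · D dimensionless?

Balance the T exponent: (-1)·n from f, plus −(-2) + (0) = 2 from the rest, must sum to zero.
−n + 2 = 0, so n = 2.

2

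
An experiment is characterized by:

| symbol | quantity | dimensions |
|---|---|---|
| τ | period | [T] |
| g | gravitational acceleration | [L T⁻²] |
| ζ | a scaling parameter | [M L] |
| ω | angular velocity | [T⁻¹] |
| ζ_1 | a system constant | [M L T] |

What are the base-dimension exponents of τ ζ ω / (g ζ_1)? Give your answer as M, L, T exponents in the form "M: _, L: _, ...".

Collect each base-dimension exponent across the product:
  M: (0) − (0) + (1) + (0) − (1) = 0
  L: (0) − (1) + (1) + (0) − (1) = -1
  T: (1) − (-2) + (0) + (-1) − (1) = 1
So the dimensions are [L⁻¹ T].

M: 0, L: -1, T: 1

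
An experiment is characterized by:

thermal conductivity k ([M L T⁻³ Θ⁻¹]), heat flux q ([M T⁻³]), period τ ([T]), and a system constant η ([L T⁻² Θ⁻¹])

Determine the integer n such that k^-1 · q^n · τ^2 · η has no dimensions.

Balance the M exponent: (1)·n from q, plus −(1) + 2·(0) + (0) = -1 from the rest, must sum to zero.
n − 1 = 0, so n = 1.

1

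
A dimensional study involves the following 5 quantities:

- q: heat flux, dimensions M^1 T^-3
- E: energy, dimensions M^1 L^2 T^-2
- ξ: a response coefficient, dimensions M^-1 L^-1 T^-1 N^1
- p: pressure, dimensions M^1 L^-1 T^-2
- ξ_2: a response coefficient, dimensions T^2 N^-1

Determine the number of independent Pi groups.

There are 5 variables and 4 base dimensions (M, L, T, N).
The dimension matrix has rank 4.
Independent dimensionless groups: 5 − 4 = 1.

1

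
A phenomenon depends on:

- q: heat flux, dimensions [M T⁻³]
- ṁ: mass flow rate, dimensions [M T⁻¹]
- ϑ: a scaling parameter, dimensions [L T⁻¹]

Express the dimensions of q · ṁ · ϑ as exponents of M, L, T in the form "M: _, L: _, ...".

M: 2, L: 1, T: -5

Collect each base-dimension exponent across the product:
  M: (1) + (1) + (0) = 2
  L: (0) + (0) + (1) = 1
  T: (-3) + (-1) + (-1) = -5
So the dimensions are [M² L T⁻⁵].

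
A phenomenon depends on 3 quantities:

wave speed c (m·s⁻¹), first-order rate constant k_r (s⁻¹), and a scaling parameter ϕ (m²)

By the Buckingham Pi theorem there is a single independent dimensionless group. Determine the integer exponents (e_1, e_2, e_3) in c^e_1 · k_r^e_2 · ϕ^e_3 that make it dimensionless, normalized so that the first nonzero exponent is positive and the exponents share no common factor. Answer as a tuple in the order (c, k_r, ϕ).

L: e_1·(1) + e_2·(0) + e_3·(2) = 0
T: e_1·(-1) + e_2·(-1) + e_3·(0) = 0
Solving this homogeneous linear system for the smallest-integer solution (first nonzero entry positive) gives (2, -2, -1).

(2, -2, -1)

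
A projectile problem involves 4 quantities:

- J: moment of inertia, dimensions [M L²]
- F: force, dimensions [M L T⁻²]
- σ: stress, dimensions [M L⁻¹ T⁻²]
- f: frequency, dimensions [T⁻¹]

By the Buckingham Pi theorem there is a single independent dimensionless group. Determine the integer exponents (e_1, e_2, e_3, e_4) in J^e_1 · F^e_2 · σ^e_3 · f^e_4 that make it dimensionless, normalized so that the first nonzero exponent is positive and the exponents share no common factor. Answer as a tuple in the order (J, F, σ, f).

(2, -3, 1, 4)

M: e_1·(1) + e_2·(1) + e_3·(1) + e_4·(0) = 0
L: e_1·(2) + e_2·(1) + e_3·(-1) + e_4·(0) = 0
T: e_1·(0) + e_2·(-2) + e_3·(-2) + e_4·(-1) = 0
Solving this homogeneous linear system for the smallest-integer solution (first nonzero entry positive) gives (2, -3, 1, 4).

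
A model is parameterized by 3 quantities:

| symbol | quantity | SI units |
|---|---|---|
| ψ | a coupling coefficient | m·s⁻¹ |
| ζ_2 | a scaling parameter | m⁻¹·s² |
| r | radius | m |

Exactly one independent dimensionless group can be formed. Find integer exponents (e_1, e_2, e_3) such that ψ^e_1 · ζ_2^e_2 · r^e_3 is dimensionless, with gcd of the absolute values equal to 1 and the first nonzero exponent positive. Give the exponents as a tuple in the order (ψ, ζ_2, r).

(2, 1, -1)

L: e_1·(1) + e_2·(-1) + e_3·(1) = 0
T: e_1·(-1) + e_2·(2) + e_3·(0) = 0
Solving this homogeneous linear system for the smallest-integer solution (first nonzero entry positive) gives (2, 1, -1).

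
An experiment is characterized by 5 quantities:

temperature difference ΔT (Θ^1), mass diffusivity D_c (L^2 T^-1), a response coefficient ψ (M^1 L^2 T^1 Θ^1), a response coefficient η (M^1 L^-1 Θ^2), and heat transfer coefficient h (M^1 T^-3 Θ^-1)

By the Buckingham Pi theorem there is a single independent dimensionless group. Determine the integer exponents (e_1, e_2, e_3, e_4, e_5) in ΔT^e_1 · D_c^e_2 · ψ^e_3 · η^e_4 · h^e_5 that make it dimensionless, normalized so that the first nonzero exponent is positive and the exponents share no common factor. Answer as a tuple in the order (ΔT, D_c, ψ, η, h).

(4, -2, 1, -2, 1)

M: e_1·(0) + e_2·(0) + e_3·(1) + e_4·(1) + e_5·(1) = 0
L: e_1·(0) + e_2·(2) + e_3·(2) + e_4·(-1) + e_5·(0) = 0
T: e_1·(0) + e_2·(-1) + e_3·(1) + e_4·(0) + e_5·(-3) = 0
Θ: e_1·(1) + e_2·(0) + e_3·(1) + e_4·(2) + e_5·(-1) = 0
Solving this homogeneous linear system for the smallest-integer solution (first nonzero entry positive) gives (4, -2, 1, -2, 1).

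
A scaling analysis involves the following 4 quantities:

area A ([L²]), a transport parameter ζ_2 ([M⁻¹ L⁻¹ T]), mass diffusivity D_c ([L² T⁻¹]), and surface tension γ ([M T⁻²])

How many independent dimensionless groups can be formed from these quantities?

There are 4 variables and 3 base dimensions (M, L, T).
The dimension matrix has rank 3.
Independent dimensionless groups: 4 − 3 = 1.

1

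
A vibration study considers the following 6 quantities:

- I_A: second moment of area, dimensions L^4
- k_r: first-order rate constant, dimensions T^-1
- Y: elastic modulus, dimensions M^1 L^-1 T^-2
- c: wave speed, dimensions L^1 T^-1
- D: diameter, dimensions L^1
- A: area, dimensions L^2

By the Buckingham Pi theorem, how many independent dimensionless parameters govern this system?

There are 6 variables and 3 base dimensions (M, L, T).
The dimension matrix has rank 3.
Independent dimensionless groups: 6 − 3 = 3.

3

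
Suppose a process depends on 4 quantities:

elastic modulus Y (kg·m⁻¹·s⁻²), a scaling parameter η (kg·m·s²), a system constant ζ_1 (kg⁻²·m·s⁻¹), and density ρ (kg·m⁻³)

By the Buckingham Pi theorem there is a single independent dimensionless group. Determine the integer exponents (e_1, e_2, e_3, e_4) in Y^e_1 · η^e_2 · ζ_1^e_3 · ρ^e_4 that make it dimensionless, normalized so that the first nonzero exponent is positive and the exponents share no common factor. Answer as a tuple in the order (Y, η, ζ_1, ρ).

(1, 2, 2, 1)

M: e_1·(1) + e_2·(1) + e_3·(-2) + e_4·(1) = 0
L: e_1·(-1) + e_2·(1) + e_3·(1) + e_4·(-3) = 0
T: e_1·(-2) + e_2·(2) + e_3·(-1) + e_4·(0) = 0
Solving this homogeneous linear system for the smallest-integer solution (first nonzero entry positive) gives (1, 2, 2, 1).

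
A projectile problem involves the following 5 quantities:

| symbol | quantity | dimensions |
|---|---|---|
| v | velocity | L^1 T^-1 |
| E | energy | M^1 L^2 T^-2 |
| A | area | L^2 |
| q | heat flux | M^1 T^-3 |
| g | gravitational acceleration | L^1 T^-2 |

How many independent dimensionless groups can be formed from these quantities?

2

There are 5 variables and 3 base dimensions (M, L, T).
The dimension matrix has rank 3.
Independent dimensionless groups: 5 − 3 = 2.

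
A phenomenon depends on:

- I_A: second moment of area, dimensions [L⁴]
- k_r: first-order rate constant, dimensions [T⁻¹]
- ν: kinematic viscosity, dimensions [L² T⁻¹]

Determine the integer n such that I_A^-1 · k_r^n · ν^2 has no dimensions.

Balance the T exponent: (-1)·n from k_r, plus −(0) + 2·(-1) = -2 from the rest, must sum to zero.
−n − 2 = 0, so n = -2.

-2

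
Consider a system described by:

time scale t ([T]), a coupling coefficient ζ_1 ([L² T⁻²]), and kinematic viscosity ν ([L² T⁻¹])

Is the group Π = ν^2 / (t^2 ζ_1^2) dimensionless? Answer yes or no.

yes

Sum the exponent of each base dimension across the product:
  M: −2·[t]_M − 2·[ζ_1]_M + 2·[ν]_M = −2·(0) − 2·(0) + 2·(0) = 0
  L: −2·[t]_L − 2·[ζ_1]_L + 2·[ν]_L = −2·(0) − 2·(2) + 2·(2) = 0
  T: −2·[t]_T − 2·[ζ_1]_T + 2·[ν]_T = −2·(1) − 2·(-2) + 2·(-1) = 0
All base exponents vanish — dimensionless.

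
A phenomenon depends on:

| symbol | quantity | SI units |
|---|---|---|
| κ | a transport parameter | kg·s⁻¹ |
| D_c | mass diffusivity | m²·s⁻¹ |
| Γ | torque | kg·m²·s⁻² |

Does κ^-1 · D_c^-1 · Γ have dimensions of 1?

yes

Sum the exponent of each base dimension across the product:
  M: −[κ]_M − [D_c]_M + [Γ]_M = −(1) − (0) + (1) = 0
  L: −[κ]_L − [D_c]_L + [Γ]_L = −(0) − (2) + (2) = 0
  T: −[κ]_T − [D_c]_T + [Γ]_T = −(-1) − (-1) + (-2) = 0
All base exponents vanish — dimensionless.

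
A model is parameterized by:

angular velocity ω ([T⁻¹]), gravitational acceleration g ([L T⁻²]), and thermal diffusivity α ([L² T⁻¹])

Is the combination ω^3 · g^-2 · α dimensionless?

Sum the exponent of each base dimension across the product:
  L: 3·[ω]_L − 2·[g]_L + [α]_L = 3·(0) − 2·(1) + (2) = 0
  T: 3·[ω]_T − 2·[g]_T + [α]_T = 3·(-1) − 2·(-2) + (-1) = 0
All base exponents vanish — dimensionless.

yes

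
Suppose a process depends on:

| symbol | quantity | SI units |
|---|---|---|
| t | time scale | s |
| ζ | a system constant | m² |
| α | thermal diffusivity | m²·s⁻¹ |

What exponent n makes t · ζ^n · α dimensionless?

Balance the L exponent: (2)·n from ζ, plus (0) + (2) = 2 from the rest, must sum to zero.
2n + 2 = 0, so n = -1.

-1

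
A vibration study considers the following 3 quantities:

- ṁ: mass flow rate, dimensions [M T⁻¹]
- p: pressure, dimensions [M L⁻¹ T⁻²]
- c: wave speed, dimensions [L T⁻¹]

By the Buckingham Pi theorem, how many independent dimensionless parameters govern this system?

0

There are 3 variables and 3 base dimensions (M, L, T).
The dimension matrix has rank 3.
Independent dimensionless groups: 3 − 3 = 0.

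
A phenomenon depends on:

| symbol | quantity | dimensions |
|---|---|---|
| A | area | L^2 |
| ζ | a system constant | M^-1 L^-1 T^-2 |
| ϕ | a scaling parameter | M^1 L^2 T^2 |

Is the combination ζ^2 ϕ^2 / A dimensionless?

Sum the exponent of each base dimension across the product:
  M: −[A]_M + 2·[ζ]_M + 2·[ϕ]_M = −(0) + 2·(-1) + 2·(1) = 0
  L: −[A]_L + 2·[ζ]_L + 2·[ϕ]_L = −(2) + 2·(-1) + 2·(2) = 0
  T: −[A]_T + 2·[ζ]_T + 2·[ϕ]_T = −(0) + 2·(-2) + 2·(2) = 0
All base exponents vanish — dimensionless.

yes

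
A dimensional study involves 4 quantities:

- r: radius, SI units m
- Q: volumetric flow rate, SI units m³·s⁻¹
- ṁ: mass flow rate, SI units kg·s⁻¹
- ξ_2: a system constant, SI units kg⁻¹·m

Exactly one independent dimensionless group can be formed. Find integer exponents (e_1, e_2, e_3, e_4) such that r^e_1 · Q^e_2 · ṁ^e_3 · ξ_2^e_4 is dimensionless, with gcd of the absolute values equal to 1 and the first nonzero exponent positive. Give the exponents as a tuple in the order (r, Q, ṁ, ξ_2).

M: e_1·(0) + e_2·(0) + e_3·(1) + e_4·(-1) = 0
L: e_1·(1) + e_2·(3) + e_3·(0) + e_4·(1) = 0
T: e_1·(0) + e_2·(-1) + e_3·(-1) + e_4·(0) = 0
Solving this homogeneous linear system for the smallest-integer solution (first nonzero entry positive) gives (2, -1, 1, 1).

(2, -1, 1, 1)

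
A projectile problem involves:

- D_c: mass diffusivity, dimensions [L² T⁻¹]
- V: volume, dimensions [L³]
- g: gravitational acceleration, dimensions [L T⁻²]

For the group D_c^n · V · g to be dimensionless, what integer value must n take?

-2

Balance the L exponent: (2)·n from D_c, plus (3) + (1) = 4 from the rest, must sum to zero.
2n + 4 = 0, so n = -2.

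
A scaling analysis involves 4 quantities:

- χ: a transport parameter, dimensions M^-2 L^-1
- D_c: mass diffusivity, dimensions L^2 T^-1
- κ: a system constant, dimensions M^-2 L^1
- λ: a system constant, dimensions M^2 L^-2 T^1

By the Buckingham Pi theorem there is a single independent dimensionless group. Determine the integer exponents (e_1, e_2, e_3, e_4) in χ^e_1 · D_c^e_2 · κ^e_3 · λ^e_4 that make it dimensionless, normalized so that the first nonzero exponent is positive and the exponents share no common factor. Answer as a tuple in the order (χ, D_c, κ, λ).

(1, 2, 1, 2)

M: e_1·(-2) + e_2·(0) + e_3·(-2) + e_4·(2) = 0
L: e_1·(-1) + e_2·(2) + e_3·(1) + e_4·(-2) = 0
T: e_1·(0) + e_2·(-1) + e_3·(0) + e_4·(1) = 0
Solving this homogeneous linear system for the smallest-integer solution (first nonzero entry positive) gives (1, 2, 1, 2).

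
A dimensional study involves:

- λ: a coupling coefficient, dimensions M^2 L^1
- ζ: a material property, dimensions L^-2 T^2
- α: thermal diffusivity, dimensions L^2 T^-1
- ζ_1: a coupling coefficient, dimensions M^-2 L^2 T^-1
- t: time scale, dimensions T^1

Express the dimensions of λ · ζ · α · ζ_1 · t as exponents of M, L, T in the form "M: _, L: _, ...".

M: 0, L: 3, T: 1

Collect each base-dimension exponent across the product:
  M: (2) + (0) + (0) + (-2) + (0) = 0
  L: (1) + (-2) + (2) + (2) + (0) = 3
  T: (0) + (2) + (-1) + (-1) + (1) = 1
So the dimensions are [L³ T].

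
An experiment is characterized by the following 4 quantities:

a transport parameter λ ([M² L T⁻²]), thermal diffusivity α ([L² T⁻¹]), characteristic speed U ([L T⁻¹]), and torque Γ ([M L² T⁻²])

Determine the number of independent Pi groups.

1

There are 4 variables and 3 base dimensions (M, L, T).
The dimension matrix has rank 3.
Independent dimensionless groups: 4 − 3 = 1.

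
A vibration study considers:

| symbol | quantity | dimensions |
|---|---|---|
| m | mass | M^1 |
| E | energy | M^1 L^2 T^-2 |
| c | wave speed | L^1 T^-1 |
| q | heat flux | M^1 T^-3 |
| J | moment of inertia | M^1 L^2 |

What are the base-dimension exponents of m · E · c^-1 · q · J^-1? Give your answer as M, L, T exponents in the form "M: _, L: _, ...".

M: 2, L: -1, T: -4

Collect each base-dimension exponent across the product:
  M: (1) + (1) − (0) + (1) − (1) = 2
  L: (0) + (2) − (1) + (0) − (2) = -1
  T: (0) + (-2) − (-1) + (-3) − (0) = -4
So the dimensions are [M² L⁻¹ T⁻⁴].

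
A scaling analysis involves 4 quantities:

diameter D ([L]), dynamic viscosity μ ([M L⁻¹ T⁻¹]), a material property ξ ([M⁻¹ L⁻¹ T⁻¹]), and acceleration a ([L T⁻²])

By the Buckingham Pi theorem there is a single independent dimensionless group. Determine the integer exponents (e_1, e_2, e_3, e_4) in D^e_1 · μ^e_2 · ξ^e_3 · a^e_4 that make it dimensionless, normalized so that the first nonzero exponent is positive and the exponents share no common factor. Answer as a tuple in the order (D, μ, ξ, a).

M: e_1·(0) + e_2·(1) + e_3·(-1) + e_4·(0) = 0
L: e_1·(1) + e_2·(-1) + e_3·(-1) + e_4·(1) = 0
T: e_1·(0) + e_2·(-1) + e_3·(-1) + e_4·(-2) = 0
Solving this homogeneous linear system for the smallest-integer solution (first nonzero entry positive) gives (3, 1, 1, -1).

(3, 1, 1, -1)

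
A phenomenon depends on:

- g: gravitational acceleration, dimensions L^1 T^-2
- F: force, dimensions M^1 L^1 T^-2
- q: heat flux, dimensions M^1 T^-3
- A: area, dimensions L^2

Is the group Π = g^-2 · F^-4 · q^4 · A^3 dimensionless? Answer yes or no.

Sum the exponent of each base dimension across the product:
  M: −2·[g]_M − 4·[F]_M + 4·[q]_M + 3·[A]_M = −2·(0) − 4·(1) + 4·(1) + 3·(0) = 0
  L: −2·[g]_L − 4·[F]_L + 4·[q]_L + 3·[A]_L = −2·(1) − 4·(1) + 4·(0) + 3·(2) = 0
  T: −2·[g]_T − 4·[F]_T + 4·[q]_T + 3·[A]_T = −2·(-2) − 4·(-2) + 4·(-3) + 3·(0) = 0
All base exponents vanish — dimensionless.

yes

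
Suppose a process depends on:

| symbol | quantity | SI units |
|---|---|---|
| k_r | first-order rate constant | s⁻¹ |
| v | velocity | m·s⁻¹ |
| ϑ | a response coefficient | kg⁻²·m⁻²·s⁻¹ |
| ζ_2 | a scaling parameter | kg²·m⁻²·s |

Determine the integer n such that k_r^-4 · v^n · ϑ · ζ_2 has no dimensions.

4

Balance the L exponent: (1)·n from v, plus −4·(0) + (-2) + (-2) = -4 from the rest, must sum to zero.
n − 4 = 0, so n = 4.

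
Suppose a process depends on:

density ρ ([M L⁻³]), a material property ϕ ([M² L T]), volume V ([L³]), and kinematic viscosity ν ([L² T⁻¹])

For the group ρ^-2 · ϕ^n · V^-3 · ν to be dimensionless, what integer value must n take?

1

Balance the M exponent: (2)·n from ϕ, plus −2·(1) − 3·(0) + (0) = -2 from the rest, must sum to zero.
2n − 2 = 0, so n = 1.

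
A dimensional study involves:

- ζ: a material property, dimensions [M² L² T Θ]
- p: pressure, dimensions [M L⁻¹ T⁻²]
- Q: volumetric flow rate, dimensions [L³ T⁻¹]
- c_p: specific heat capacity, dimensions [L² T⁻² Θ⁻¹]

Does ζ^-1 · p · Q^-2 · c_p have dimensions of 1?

Sum the exponent of each base dimension across the product:
  M: −[ζ]_M + [p]_M − 2·[Q]_M + [c_p]_M = −(2) + (1) − 2·(0) + (0) = -1
  L: −[ζ]_L + [p]_L − 2·[Q]_L + [c_p]_L = −(2) + (-1) − 2·(3) + (2) = -7
  T: −[ζ]_T + [p]_T − 2·[Q]_T + [c_p]_T = −(1) + (-2) − 2·(-1) + (-2) = -3
  Θ: −[ζ]_Θ + [p]_Θ − 2·[Q]_Θ + [c_p]_Θ = −(1) + (0) − 2·(0) + (-1) = -2
Net dimensions [M⁻¹ L⁻⁷ T⁻³ Θ⁻²] ≠ [1] — not dimensionless.

no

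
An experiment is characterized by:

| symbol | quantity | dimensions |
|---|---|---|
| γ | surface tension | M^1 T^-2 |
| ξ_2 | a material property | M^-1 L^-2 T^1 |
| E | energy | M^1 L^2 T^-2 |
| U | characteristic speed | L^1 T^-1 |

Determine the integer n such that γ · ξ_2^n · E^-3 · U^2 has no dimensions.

Balance the M exponent: (-1)·n from ξ_2, plus (1) − 3·(1) + 2·(0) = -2 from the rest, must sum to zero.
−n − 2 = 0, so n = -2.

-2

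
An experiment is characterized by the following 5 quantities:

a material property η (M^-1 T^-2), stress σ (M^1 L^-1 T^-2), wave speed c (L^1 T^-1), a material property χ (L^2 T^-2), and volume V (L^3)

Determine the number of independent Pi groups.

2

There are 5 variables and 3 base dimensions (M, L, T).
The dimension matrix has rank 3.
Independent dimensionless groups: 5 − 3 = 2.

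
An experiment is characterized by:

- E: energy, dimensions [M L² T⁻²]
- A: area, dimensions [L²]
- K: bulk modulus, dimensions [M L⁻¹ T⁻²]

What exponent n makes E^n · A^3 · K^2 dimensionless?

-2

Balance the M exponent: (1)·n from E, plus 3·(0) + 2·(1) = 2 from the rest, must sum to zero.
n + 2 = 0, so n = -2.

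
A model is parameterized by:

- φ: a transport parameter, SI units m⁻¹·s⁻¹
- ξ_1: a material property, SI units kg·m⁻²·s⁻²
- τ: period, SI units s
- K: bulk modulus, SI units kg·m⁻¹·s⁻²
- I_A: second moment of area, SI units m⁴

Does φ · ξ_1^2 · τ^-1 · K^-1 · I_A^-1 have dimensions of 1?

no

Sum the exponent of each base dimension across the product:
  M: [φ]_M + 2·[ξ_1]_M − [τ]_M − [K]_M − [I_A]_M = (0) + 2·(1) − (0) − (1) − (0) = 1
  L: [φ]_L + 2·[ξ_1]_L − [τ]_L − [K]_L − [I_A]_L = (-1) + 2·(-2) − (0) − (-1) − (4) = -8
  T: [φ]_T + 2·[ξ_1]_T − [τ]_T − [K]_T − [I_A]_T = (-1) + 2·(-2) − (1) − (-2) − (0) = -4
Net dimensions [M L⁻⁸ T⁻⁴] ≠ [1] — not dimensionless.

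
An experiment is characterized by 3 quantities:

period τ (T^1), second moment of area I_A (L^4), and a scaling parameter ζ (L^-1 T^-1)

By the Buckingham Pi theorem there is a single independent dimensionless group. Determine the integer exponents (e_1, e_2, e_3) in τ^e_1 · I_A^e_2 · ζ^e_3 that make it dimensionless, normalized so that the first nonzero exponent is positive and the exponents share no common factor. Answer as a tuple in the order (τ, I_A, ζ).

L: e_1·(0) + e_2·(4) + e_3·(-1) = 0
T: e_1·(1) + e_2·(0) + e_3·(-1) = 0
Solving this homogeneous linear system for the smallest-integer solution (first nonzero entry positive) gives (4, 1, 4).

(4, 1, 4)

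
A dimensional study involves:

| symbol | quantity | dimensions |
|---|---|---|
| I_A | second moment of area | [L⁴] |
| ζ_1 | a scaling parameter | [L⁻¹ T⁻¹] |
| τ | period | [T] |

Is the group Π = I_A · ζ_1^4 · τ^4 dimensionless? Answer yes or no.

Sum the exponent of each base dimension across the product:
  L: [I_A]_L + 4·[ζ_1]_L + 4·[τ]_L = (4) + 4·(-1) + 4·(0) = 0
  T: [I_A]_T + 4·[ζ_1]_T + 4·[τ]_T = (0) + 4·(-1) + 4·(1) = 0
All base exponents vanish — dimensionless.

yes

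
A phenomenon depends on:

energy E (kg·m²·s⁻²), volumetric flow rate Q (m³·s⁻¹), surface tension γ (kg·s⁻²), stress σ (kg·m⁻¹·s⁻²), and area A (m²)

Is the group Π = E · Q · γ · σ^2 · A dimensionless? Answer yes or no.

no

Sum the exponent of each base dimension across the product:
  M: [E]_M + [Q]_M + [γ]_M + 2·[σ]_M + [A]_M = (1) + (0) + (1) + 2·(1) + (0) = 4
  L: [E]_L + [Q]_L + [γ]_L + 2·[σ]_L + [A]_L = (2) + (3) + (0) + 2·(-1) + (2) = 5
  T: [E]_T + [Q]_T + [γ]_T + 2·[σ]_T + [A]_T = (-2) + (-1) + (-2) + 2·(-2) + (0) = -9
Net dimensions [M⁴ L⁵ T⁻⁹] ≠ [1] — not dimensionless.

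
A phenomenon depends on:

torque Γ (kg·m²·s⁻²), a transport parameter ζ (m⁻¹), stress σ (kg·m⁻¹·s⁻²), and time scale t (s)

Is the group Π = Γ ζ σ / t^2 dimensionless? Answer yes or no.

no

Sum the exponent of each base dimension across the product:
  M: [Γ]_M + [ζ]_M + [σ]_M − 2·[t]_M = (1) + (0) + (1) − 2·(0) = 2
  L: [Γ]_L + [ζ]_L + [σ]_L − 2·[t]_L = (2) + (-1) + (-1) − 2·(0) = 0
  T: [Γ]_T + [ζ]_T + [σ]_T − 2·[t]_T = (-2) + (0) + (-2) − 2·(1) = -6
Net dimensions [M² T⁻⁶] ≠ [1] — not dimensionless.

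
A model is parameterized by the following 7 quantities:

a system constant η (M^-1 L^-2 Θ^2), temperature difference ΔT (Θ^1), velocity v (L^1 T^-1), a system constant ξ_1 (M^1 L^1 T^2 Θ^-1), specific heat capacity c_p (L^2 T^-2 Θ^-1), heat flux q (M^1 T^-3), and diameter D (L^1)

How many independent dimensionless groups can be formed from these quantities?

3

There are 7 variables and 4 base dimensions (M, L, T, Θ).
The dimension matrix has rank 4.
Independent dimensionless groups: 7 − 4 = 3.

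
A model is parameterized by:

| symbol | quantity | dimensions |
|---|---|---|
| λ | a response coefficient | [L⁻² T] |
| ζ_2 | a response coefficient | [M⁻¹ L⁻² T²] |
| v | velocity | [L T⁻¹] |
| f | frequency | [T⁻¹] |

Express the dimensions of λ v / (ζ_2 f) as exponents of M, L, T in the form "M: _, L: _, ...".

Collect each base-dimension exponent across the product:
  M: (0) − (-1) + (0) − (0) = 1
  L: (-2) − (-2) + (1) − (0) = 1
  T: (1) − (2) + (-1) − (-1) = -1
So the dimensions are [M L T⁻¹].

M: 1, L: 1, T: -1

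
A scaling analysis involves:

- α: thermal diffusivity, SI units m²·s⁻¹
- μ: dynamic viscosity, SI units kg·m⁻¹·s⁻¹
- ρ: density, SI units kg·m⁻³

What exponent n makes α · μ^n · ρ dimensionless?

Balance the M exponent: (1)·n from μ, plus (0) + (1) = 1 from the rest, must sum to zero.
n + 1 = 0, so n = -1.

-1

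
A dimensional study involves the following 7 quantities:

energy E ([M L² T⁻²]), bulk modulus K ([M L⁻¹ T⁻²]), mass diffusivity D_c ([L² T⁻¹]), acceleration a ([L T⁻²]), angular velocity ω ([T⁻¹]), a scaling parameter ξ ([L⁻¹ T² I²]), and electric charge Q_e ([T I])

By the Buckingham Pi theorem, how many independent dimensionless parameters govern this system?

There are 7 variables and 4 base dimensions (M, L, T, I).
The dimension matrix has rank 4.
Independent dimensionless groups: 7 − 4 = 3.

3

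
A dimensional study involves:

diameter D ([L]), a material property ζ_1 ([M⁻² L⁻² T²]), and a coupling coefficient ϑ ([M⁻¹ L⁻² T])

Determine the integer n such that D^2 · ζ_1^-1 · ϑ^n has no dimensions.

2

Balance the M exponent: (-1)·n from ϑ, plus 2·(0) − (-2) = 2 from the rest, must sum to zero.
−n + 2 = 0, so n = 2.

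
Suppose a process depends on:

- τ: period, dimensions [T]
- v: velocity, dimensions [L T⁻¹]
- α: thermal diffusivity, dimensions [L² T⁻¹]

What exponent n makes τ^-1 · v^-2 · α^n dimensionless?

Balance the L exponent: (2)·n from α, plus −(0) − 2·(1) = -2 from the rest, must sum to zero.
2n − 2 = 0, so n = 1.

1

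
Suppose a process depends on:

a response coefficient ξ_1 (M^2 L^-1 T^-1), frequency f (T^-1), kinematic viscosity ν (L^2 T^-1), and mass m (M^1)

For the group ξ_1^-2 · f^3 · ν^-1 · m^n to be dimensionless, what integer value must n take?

4

Balance the M exponent: (1)·n from m, plus −2·(2) + 3·(0) − (0) = -4 from the rest, must sum to zero.
n − 4 = 0, so n = 4.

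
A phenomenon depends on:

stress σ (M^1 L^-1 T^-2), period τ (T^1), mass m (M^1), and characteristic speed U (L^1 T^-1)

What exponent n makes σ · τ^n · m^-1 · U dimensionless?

Balance the T exponent: (1)·n from τ, plus (-2) − (0) + (-1) = -3 from the rest, must sum to zero.
n − 3 = 0, so n = 3.

3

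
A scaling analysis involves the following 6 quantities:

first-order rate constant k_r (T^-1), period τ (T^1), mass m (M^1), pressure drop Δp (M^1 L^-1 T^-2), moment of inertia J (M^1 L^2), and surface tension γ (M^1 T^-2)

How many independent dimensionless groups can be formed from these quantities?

There are 6 variables and 3 base dimensions (M, L, T).
The dimension matrix has rank 3.
Independent dimensionless groups: 6 − 3 = 3.

3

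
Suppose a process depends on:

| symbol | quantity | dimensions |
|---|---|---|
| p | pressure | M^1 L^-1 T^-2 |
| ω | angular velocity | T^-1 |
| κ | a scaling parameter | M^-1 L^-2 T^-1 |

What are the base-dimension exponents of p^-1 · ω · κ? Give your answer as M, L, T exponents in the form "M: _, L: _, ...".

M: -2, L: -1, T: 0

Collect each base-dimension exponent across the product:
  M: −(1) + (0) + (-1) = -2
  L: −(-1) + (0) + (-2) = -1
  T: −(-2) + (-1) + (-1) = 0
So the dimensions are [M⁻² L⁻¹].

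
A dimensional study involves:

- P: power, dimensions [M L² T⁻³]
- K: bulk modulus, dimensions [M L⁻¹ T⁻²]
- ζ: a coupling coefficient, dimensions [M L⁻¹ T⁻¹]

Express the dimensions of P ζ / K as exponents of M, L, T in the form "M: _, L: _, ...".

M: 1, L: 2, T: -2

Collect each base-dimension exponent across the product:
  M: (1) − (1) + (1) = 1
  L: (2) − (-1) + (-1) = 2
  T: (-3) − (-2) + (-1) = -2
So the dimensions are [M L² T⁻²].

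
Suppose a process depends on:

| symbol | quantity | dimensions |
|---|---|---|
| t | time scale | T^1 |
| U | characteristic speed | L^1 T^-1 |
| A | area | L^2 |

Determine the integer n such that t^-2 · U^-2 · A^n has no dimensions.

Balance the L exponent: (2)·n from A, plus −2·(0) − 2·(1) = -2 from the rest, must sum to zero.
2n − 2 = 0, so n = 1.

1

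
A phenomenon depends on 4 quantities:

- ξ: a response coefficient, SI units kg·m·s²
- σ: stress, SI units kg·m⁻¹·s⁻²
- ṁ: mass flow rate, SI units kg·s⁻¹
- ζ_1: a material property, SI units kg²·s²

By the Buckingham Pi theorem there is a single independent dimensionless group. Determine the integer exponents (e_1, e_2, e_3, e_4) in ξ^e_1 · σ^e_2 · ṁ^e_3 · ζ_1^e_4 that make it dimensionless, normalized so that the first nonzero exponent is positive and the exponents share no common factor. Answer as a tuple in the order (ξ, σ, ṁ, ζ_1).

(2, 2, -2, -1)

M: e_1·(1) + e_2·(1) + e_3·(1) + e_4·(2) = 0
L: e_1·(1) + e_2·(-1) + e_3·(0) + e_4·(0) = 0
T: e_1·(2) + e_2·(-2) + e_3·(-1) + e_4·(2) = 0
Solving this homogeneous linear system for the smallest-integer solution (first nonzero entry positive) gives (2, 2, -2, -1).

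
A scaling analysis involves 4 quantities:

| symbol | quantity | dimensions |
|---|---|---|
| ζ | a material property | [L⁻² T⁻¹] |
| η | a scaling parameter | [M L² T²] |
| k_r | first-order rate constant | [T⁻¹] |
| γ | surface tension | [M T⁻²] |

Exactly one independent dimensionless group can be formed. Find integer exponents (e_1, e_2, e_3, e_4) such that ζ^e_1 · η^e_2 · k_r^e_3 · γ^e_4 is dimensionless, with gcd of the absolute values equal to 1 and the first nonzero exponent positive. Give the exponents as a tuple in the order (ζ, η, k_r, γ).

(1, 1, 3, -1)

M: e_1·(0) + e_2·(1) + e_3·(0) + e_4·(1) = 0
L: e_1·(-2) + e_2·(2) + e_3·(0) + e_4·(0) = 0
T: e_1·(-1) + e_2·(2) + e_3·(-1) + e_4·(-2) = 0
Solving this homogeneous linear system for the smallest-integer solution (first nonzero entry positive) gives (1, 1, 3, -1).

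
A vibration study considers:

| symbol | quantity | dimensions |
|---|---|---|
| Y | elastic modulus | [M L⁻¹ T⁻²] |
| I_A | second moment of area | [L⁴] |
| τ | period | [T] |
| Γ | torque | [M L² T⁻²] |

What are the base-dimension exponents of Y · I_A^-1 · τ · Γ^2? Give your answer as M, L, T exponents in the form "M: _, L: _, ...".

M: 3, L: -1, T: -5

Collect each base-dimension exponent across the product:
  M: (1) − (0) + (0) + 2·(1) = 3
  L: (-1) − (4) + (0) + 2·(2) = -1
  T: (-2) − (0) + (1) + 2·(-2) = -5
So the dimensions are [M³ L⁻¹ T⁻⁵].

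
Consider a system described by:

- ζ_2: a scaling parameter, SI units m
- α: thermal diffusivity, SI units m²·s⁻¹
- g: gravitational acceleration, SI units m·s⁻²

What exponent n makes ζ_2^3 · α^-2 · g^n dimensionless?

Balance the L exponent: (1)·n from g, plus 3·(1) − 2·(2) = -1 from the rest, must sum to zero.
n − 1 = 0, so n = 1.

1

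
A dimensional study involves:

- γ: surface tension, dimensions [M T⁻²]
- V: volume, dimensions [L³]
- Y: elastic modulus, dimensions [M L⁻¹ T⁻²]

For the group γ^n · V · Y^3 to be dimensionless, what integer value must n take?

Balance the M exponent: (1)·n from γ, plus (0) + 3·(1) = 3 from the rest, must sum to zero.
n + 3 = 0, so n = -3.

-3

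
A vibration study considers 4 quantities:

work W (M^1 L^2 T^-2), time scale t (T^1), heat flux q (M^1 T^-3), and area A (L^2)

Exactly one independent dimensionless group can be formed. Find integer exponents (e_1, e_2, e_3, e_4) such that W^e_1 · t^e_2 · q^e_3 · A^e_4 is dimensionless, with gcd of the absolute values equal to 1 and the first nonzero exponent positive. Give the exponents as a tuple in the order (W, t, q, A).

(1, -1, -1, -1)

M: e_1·(1) + e_2·(0) + e_3·(1) + e_4·(0) = 0
L: e_1·(2) + e_2·(0) + e_3·(0) + e_4·(2) = 0
T: e_1·(-2) + e_2·(1) + e_3·(-3) + e_4·(0) = 0
Solving this homogeneous linear system for the smallest-integer solution (first nonzero entry positive) gives (1, -1, -1, -1).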